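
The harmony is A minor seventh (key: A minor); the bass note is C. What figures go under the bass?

C is the third of A minor seventh, so the chord is in first inversion.
A seventh chord in first inversion is figured 6/5/3, conventionally abbreviated 6/5.

6/5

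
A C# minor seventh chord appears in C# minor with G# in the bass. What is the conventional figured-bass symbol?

4/3

G# is the fifth of C# minor seventh, so the chord is in second inversion.
A seventh chord in second inversion is figured 6/4/3, conventionally abbreviated 4/3.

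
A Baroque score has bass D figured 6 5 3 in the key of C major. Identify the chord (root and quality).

B half-diminished seventh

The figures 6 5 3 indicate a seventh chord in first inversion.
In first inversion the root lies a sixth above the bass: a sixth above D in C major is B.
The chord tones are D, F, A, B, giving B half-diminished seventh.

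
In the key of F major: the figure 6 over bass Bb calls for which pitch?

Counting 5 letter steps above Bb lands on G; in F major, that letter is G.

G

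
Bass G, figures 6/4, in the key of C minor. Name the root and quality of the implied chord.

The figures 6/4 indicate a triad in second inversion.
In second inversion the root lies a fourth above the bass: a fourth above G in C minor is C.
The chord tones are G, C, Eb, giving C minor.

C minor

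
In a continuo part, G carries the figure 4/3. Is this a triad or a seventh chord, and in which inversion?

4/3 is shorthand for 6/4/3.
Intervals of 6/4/3 above the bass form a seventh chord; the bass is the fifth, so this is second inversion.

seventh chord, second inversion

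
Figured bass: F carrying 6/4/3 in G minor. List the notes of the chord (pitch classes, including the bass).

A third above F in this key is A.
A fourth above F in this key is Bb.
A sixth above F in this key is D.
Together with the bass F, this spells Bb major seventh in second inversion.

F, A, Bb, D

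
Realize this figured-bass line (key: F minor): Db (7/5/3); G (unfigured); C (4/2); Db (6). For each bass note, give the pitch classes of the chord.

Db, F, Ab, C | G, Bb, Db | C, Db, F, Ab | Db, F, Bb

Db (7/5/3): Db, F, Ab, C.
G (5/3): G, Bb, Db.
C (6/4/2): C, Db, F, Ab.
Db (6/3): Db, F, Bb.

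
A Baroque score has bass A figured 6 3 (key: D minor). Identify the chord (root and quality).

The figures 6 3 indicate a triad in first inversion.
In first inversion the root lies a sixth above the bass: a sixth above A in D minor is F.
The chord tones are A, C, F, giving F major.

F major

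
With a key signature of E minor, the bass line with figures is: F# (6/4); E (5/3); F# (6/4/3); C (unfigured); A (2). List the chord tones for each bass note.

F# (6/4): F#, B, D.
E (5/3): E, G, B.
F# (6/4/3): F#, A, B, D.
C (5/3): C, E, G.
A (6/4/2): A, B, D, F#.

F#, B, D | E, G, B | F#, A, B, D | C, E, G | A, B, D, F#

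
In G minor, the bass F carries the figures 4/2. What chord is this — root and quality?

The figures 4/2 indicate a seventh chord in third inversion.
In third inversion the root lies a second above the bass: a second above F in G minor is G.
The chord tones are F, G, Bb, D, giving G minor seventh.

G minor seventh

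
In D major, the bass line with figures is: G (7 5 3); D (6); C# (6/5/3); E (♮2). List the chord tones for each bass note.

G (7/5/3): G, B, D, F#.
D (6/3): D, F#, B.
C# (6/5/3): C#, E, G, A.
E (6/4/♮2): E, F, A, C#.

G, B, D, F# | D, F#, B | C#, E, G, A | E, F, A, C#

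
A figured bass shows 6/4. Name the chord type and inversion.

Intervals of 6/4 above the bass form a triad; the bass is the fifth, so this is second inversion.

triad, second inversion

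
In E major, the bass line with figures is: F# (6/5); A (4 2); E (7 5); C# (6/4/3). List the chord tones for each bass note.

F#, A, C#, D# | A, B, D#, F# | E, G#, B, D# | C#, E, F#, A

F# (6/5/3): F#, A, C#, D#.
A (6/4/2): A, B, D#, F#.
E (7/5/3): E, G#, B, D#.
C# (6/4/3): C#, E, F#, A.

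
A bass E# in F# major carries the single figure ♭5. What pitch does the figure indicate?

Bb

Counting 4 letter steps above E# lands on B; in F# major, that letter is B.
The b5 figure lowers it a semitone, giving Bb.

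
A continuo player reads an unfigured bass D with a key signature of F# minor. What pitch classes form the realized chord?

D, F#, A

An unfigured bass implies 5/3.
A third above D in this key is F#.
A fifth above D in this key is A.
Together with the bass D, this spells D major in root position.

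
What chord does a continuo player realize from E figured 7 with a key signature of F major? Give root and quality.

The figures 7 indicate a seventh chord in root position.
In root position the bass is the root, so the root is E.
The chord tones are E, G, Bb, D, giving E half-diminished seventh.

E half-diminished seventh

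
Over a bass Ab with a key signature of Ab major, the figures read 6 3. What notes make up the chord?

Ab, C, F

A third above Ab in this key is C.
A sixth above Ab in this key is F.
Together with the bass Ab, this spells F minor in first inversion.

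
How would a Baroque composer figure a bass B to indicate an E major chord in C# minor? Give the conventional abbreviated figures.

B is the fifth of E major, so the chord is in second inversion.
A triad in second inversion is figured 6/4, conventionally abbreviated 6/4.

6/4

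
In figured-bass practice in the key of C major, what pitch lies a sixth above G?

Counting 5 letter steps above G lands on E; in C major, that letter is E.

E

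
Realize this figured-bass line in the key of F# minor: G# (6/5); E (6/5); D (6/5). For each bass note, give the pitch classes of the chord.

G# (6/5/3): G#, B, D, E.
E (6/5/3): E, G#, B, C#.
D (6/5/3): D, F#, A, B.

G#, B, D, E | E, G#, B, C# | D, F#, A, B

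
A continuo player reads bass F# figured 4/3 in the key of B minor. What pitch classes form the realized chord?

F#, A, B, D

The written figures 4/3 are shorthand for 6/4/3: the 6 is implied.
A third above F# in this key is A.
A fourth above F# in this key is B.
A sixth above F# in this key is D.
Together with the bass F#, this spells B minor seventh in second inversion.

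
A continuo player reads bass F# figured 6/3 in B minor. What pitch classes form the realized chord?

A third above F# in this key is A.
A sixth above F# in this key is D.
Together with the bass F#, this spells D major in first inversion.

F#, A, D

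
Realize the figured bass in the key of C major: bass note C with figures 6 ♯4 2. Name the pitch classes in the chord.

A second above C in this key is D.
A fourth above C in this key is F, raised to F# by the sharp.
A sixth above C in this key is A.
Together with the bass C, this spells D dominant seventh in third inversion.

C, D, F#, A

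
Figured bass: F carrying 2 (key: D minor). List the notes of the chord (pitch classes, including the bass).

F, G, Bb, D

The written figures 2 are shorthand for 6/4/2: the 6/4 are implied.
A second above F in this key is G.
A fourth above F in this key is Bb.
A sixth above F in this key is D.
Together with the bass F, this spells G minor seventh in third inversion.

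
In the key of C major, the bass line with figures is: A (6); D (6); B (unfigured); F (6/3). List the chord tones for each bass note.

A (6/3): A, C, F.
D (6/3): D, F, B.
B (5/3): B, D, F.
F (6/3): F, A, D.

A, C, F | D, F, B | B, D, F | F, A, D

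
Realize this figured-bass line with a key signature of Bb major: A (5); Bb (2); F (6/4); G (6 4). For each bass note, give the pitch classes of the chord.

A, C, Eb | Bb, C, Eb, G | F, Bb, D | G, C, Eb

A (5/3): A, C, Eb.
Bb (6/4/2): Bb, C, Eb, G.
F (6/4): F, Bb, D.
G (6/4): G, C, Eb.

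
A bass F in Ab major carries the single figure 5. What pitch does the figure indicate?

Counting 4 letter steps above F lands on C; in Ab major, that letter is C.

C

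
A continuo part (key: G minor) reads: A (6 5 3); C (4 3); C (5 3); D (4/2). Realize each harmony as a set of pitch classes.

A (6/5/3): A, C, Eb, F.
C (6/4/3): C, Eb, F, A.
C (5/3): C, Eb, G.
D (6/4/2): D, Eb, G, Bb.

A, C, Eb, F | C, Eb, F, A | C, Eb, G | D, Eb, G, Bb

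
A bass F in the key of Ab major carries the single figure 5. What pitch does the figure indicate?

Counting 4 letter steps above F lands on C; in Ab major, that letter is C.

C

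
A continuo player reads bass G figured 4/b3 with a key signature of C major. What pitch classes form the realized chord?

G, Bb, C, E

The written figures 4/b3 are shorthand for 6/4/3: the 6 is implied.
A third above G in this key is B, lowered to Bb by the flat.
A fourth above G in this key is C.
A sixth above G in this key is E.
Together with the bass G, this spells C dominant seventh in second inversion.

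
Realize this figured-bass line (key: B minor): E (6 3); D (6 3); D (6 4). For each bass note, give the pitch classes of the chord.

E, G, C# | D, F#, B | D, G, B

E (6/3): E, G, C#.
D (6/3): D, F#, B.
D (6/4): D, G, B.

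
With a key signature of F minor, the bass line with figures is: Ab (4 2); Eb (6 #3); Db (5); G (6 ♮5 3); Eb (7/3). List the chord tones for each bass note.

Ab (6/4/2): Ab, Bb, Db, F.
Eb (6/#3): Eb, G#, C.
Db (5/3): Db, F, Ab.
G (6/♮5/3): G, Bb, D, Eb.
Eb (7/5/3): Eb, G, Bb, Db.

Ab, Bb, Db, F | Eb, G#, C | Db, F, Ab | G, Bb, D, Eb | Eb, G, Bb, Db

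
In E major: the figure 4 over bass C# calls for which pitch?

F#

Counting 3 letter steps above C# lands on F; in E major, that letter is F#.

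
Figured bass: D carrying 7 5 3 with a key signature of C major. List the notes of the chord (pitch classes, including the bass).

D, F, A, C

A third above D in this key is F.
A fifth above D in this key is A.
A seventh above D in this key is C.
Together with the bass D, this spells D minor seventh in root position.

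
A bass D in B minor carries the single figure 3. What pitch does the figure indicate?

Counting 2 letter steps above D lands on F; in B minor, that letter is F#.

F#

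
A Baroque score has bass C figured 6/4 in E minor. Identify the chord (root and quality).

The figures 6/4 indicate a triad in second inversion.
In second inversion the root lies a fourth above the bass: a fourth above C in E minor is F#.
The chord tones are C, F#, A, giving F# diminished.

F# diminished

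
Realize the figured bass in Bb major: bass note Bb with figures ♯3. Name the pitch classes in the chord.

The written figures ♯3 are shorthand for 5/3: the 5 is implied.
A third above Bb in this key is D, raised to D# by the sharp.
A fifth above Bb in this key is F.

Bb, D#, F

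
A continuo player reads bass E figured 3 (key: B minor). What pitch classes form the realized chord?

E, G, B

The written figures 3 are shorthand for 5/3: the 5 is implied.
A third above E in this key is G.
A fifth above E in this key is B.
Together with the bass E, this spells E minor in root position.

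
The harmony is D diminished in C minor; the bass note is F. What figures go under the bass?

6

F is the third of D diminished, so the chord is in first inversion.
A triad in first inversion is figured 6/3, conventionally abbreviated 6.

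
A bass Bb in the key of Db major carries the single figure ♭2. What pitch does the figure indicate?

Counting 1 letter step above Bb lands on C; in Db major, that letter is C.
The b2 figure lowers it a semitone, giving Cb.

Cb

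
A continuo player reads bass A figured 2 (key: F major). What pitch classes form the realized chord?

The written figures 2 are shorthand for 6/4/2: the 6/4 are implied.
A second above A in this key is Bb.
A fourth above A in this key is D.
A sixth above A in this key is F.
Together with the bass A, this spells Bb major seventh in third inversion.

A, Bb, D, F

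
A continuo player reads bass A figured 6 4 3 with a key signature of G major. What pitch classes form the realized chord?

A third above A in this key is C.
A fourth above A in this key is D.
A sixth above A in this key is F#.
Together with the bass A, this spells D dominant seventh in second inversion.

A, C, D, F#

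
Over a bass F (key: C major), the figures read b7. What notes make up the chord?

F, A, C, Eb

The written figures b7 are shorthand for 7/5/3: the 5/3 are implied.
A third above F in this key is A.
A fifth above F in this key is C.
A seventh above F in this key is E, lowered to Eb by the flat.
Together with the bass F, this spells F dominant seventh in root position.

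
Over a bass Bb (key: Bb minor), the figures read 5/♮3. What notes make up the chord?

Bb, D, F

A third above Bb in this key is Db, made natural (D) by the ♮ figure.
A fifth above Bb in this key is F.
Together with the bass Bb, this spells Bb major in root position.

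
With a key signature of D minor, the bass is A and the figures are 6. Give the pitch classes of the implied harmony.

The written figures 6 are shorthand for 6/3: the 3 is implied.
A third above A in this key is C.
A sixth above A in this key is F.
Together with the bass A, this spells F major in first inversion.

A, C, F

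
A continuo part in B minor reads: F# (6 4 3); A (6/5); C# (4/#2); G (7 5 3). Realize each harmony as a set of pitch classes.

F#, A, B, D | A, C#, E, F# | C#, D#, F#, A | G, B, D, F#

F# (6/4/3): F#, A, B, D.
A (6/5/3): A, C#, E, F#.
C# (6/4/#2): C#, D#, F#, A.
G (7/5/3): G, B, D, F#.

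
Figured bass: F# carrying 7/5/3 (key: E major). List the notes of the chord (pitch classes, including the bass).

A third above F# in this key is A.
A fifth above F# in this key is C#.
A seventh above F# in this key is E.
Together with the bass F#, this spells F# minor seventh in root position.

F#, A, C#, E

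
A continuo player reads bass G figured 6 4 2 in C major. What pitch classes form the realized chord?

A second above G in this key is A.
A fourth above G in this key is C.
A sixth above G in this key is E.
Together with the bass G, this spells A minor seventh in third inversion.

G, A, C, E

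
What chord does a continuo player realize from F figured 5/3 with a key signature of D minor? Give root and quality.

F major

The figures 5/3 indicate a triad in root position.
In root position the bass is the root, so the root is F.
The chord tones are F, A, C, giving F major.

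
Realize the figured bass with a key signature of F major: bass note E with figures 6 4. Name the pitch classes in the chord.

E, A, C

A fourth above E in this key is A.
A sixth above E in this key is C.
Together with the bass E, this spells A minor in second inversion.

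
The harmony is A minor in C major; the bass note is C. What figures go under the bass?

C is the third of A minor, so the chord is in first inversion.
A triad in first inversion is figured 6/3, conventionally abbreviated 6.

6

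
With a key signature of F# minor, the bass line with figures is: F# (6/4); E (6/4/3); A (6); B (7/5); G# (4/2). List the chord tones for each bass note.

F#, B, D | E, G#, A, C# | A, C#, F# | B, D, F#, A | G#, A, C#, E

F# (6/4): F#, B, D.
E (6/4/3): E, G#, A, C#.
A (6/3): A, C#, F#.
B (7/5/3): B, D, F#, A.
G# (6/4/2): G#, A, C#, E.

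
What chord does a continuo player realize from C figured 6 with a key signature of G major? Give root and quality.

A minor

The figures 6 indicate a triad in first inversion.
In first inversion the root lies a sixth above the bass: a sixth above C in G major is A.
The chord tones are C, E, A, giving A minor.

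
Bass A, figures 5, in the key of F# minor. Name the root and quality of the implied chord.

The figures 5 indicate a triad in root position.
In root position the bass is the root, so the root is A.
The chord tones are A, C#, E, giving A major.

A major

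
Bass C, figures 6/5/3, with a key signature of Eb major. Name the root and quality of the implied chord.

Ab major seventh

The figures 6/5/3 indicate a seventh chord in first inversion.
In first inversion the root lies a sixth above the bass: a sixth above C in Eb major is Ab.
The chord tones are C, Eb, G, Ab, giving Ab major seventh.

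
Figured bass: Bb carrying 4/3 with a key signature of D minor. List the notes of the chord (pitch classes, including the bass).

The written figures 4/3 are shorthand for 6/4/3: the 6 is implied.
A third above Bb in this key is D.
A fourth above Bb in this key is E.
A sixth above Bb in this key is G.
Together with the bass Bb, this spells E half-diminished seventh in second inversion.

Bb, D, E, G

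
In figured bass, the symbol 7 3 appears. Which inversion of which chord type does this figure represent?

seventh chord, root position

7 3 is shorthand for 7/5/3.
Intervals of 7/5/3 above the bass form a seventh chord; the bass is the root, so this is root position.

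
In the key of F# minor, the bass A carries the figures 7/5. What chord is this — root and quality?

The figures 7/5 indicate a seventh chord in root position.
In root position the bass is the root, so the root is A.
The chord tones are A, C#, E, G#, giving A major seventh.

A major seventh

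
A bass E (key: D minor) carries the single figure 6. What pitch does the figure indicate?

C

Counting 5 letter steps above E lands on C; in D minor, that letter is C.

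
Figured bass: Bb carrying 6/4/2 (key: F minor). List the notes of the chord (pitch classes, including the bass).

Bb, C, Eb, G

A second above Bb in this key is C.
A fourth above Bb in this key is Eb.
A sixth above Bb in this key is G.
Together with the bass Bb, this spells C minor seventh in third inversion.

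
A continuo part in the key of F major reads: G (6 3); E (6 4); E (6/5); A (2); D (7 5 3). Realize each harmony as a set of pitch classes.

G, Bb, E | E, A, C | E, G, Bb, C | A, Bb, D, F | D, F, A, C

G (6/3): G, Bb, E.
E (6/4): E, A, C.
E (6/5/3): E, G, Bb, C.
A (6/4/2): A, Bb, D, F.
D (7/5/3): D, F, A, C.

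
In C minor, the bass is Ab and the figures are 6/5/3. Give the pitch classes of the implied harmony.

Ab, C, Eb, F

A third above Ab in this key is C.
A fifth above Ab in this key is Eb.
A sixth above Ab in this key is F.
Together with the bass Ab, this spells F minor seventh in first inversion.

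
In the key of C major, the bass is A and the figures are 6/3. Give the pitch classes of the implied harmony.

A, C, F

A third above A in this key is C.
A sixth above A in this key is F.
Together with the bass A, this spells F major in first inversion.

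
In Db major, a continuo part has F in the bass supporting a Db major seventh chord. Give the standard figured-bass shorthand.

F is the third of Db major seventh, so the chord is in first inversion.
A seventh chord in first inversion is figured 6/5/3, conventionally abbreviated 6/5.

6/5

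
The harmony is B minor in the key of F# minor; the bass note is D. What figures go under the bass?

D is the third of B minor, so the chord is in first inversion.
A triad in first inversion is figured 6/3, conventionally abbreviated 6.

6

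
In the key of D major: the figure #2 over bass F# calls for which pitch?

G#

Counting 1 letter step above F# lands on G; in D major, that letter is G.
The #2 figure raises it a semitone, giving G#.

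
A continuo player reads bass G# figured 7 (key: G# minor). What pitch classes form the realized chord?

G#, B, D#, F#

The written figures 7 are shorthand for 7/5/3: the 5/3 are implied.
A third above G# in this key is B.
A fifth above G# in this key is D#.
A seventh above G# in this key is F#.
Together with the bass G#, this spells G# minor seventh in root position.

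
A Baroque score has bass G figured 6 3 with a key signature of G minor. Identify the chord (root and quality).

Eb major

The figures 6 3 indicate a triad in first inversion.
In first inversion the root lies a sixth above the bass: a sixth above G in G minor is Eb.
The chord tones are G, Bb, Eb, giving Eb major.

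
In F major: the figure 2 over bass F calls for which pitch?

Counting 1 letter step above F lands on G; in F major, that letter is G.

G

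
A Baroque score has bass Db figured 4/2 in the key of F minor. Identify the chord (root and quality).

Eb dominant seventh

The figures 4/2 indicate a seventh chord in third inversion.
In third inversion the root lies a second above the bass: a second above Db in F minor is Eb.
The chord tones are Db, Eb, G, Bb, giving Eb dominant seventh.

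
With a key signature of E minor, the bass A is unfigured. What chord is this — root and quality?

An unfigured bass indicates a triad in root position.
In root position the bass is the root, so the root is A.
The chord tones are A, C, E, giving A minor.

A minor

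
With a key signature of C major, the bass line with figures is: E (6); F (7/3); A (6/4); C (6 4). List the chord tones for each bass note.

E (6/3): E, G, C.
F (7/5/3): F, A, C, E.
A (6/4): A, D, F.
C (6/4): C, F, A.

E, G, C | F, A, C, E | A, D, F | C, F, A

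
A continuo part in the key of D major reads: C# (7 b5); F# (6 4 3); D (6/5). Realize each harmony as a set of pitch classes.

C# (7/b5/3): C#, E, Gb, B.
F# (6/4/3): F#, A, B, D.
D (6/5/3): D, F#, A, B.

C#, E, Gb, B | F#, A, B, D | D, F#, A, B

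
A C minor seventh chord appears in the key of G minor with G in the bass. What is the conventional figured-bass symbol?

4/3

G is the fifth of C minor seventh, so the chord is in second inversion.
A seventh chord in second inversion is figured 6/4/3, conventionally abbreviated 4/3.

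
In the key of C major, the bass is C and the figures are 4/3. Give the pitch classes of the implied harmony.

The written figures 4/3 are shorthand for 6/4/3: the 6 is implied.
A third above C in this key is E.
A fourth above C in this key is F.
A sixth above C in this key is A.
Together with the bass C, this spells F major seventh in second inversion.

C, E, F, A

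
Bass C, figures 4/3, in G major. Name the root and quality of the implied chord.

The figures 4/3 indicate a seventh chord in second inversion.
In second inversion the root lies a fourth above the bass: a fourth above C in G major is F#.
The chord tones are C, E, F#, A, giving F# half-diminished seventh.

F# half-diminished seventh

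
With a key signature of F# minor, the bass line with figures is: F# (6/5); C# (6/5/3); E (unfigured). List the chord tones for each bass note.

F#, A, C#, D | C#, E, G#, A | E, G#, B

F# (6/5/3): F#, A, C#, D.
C# (6/5/3): C#, E, G#, A.
E (5/3): E, G#, B.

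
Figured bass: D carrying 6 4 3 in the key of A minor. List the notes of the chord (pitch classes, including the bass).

A third above D in this key is F.
A fourth above D in this key is G.
A sixth above D in this key is B.
Together with the bass D, this spells G dominant seventh in second inversion.

D, F, G, B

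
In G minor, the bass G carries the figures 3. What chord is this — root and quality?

The figures 3 indicate a triad in root position.
In root position the bass is the root, so the root is G.
The chord tones are G, Bb, D, giving G minor.

G minor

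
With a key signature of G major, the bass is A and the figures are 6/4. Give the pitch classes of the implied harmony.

A, D, F#

A fourth above A in this key is D.
A sixth above A in this key is F#.
Together with the bass A, this spells D major in second inversion.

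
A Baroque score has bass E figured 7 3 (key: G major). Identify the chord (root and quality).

E minor seventh

The figures 7 3 indicate a seventh chord in root position.
In root position the bass is the root, so the root is E.
The chord tones are E, G, B, D, giving E minor seventh.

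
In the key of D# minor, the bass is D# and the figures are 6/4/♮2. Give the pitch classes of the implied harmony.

D#, E, G#, B

A second above D# in this key is E#, made natural (E) by the ♮ figure.
A fourth above D# in this key is G#.
A sixth above D# in this key is B.
Together with the bass D#, this spells E major seventh in third inversion.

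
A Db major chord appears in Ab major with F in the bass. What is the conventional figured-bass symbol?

6

F is the third of Db major, so the chord is in first inversion.
A triad in first inversion is figured 6/3, conventionally abbreviated 6.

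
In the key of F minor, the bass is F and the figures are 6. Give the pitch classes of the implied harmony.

F, Ab, Db

The written figures 6 are shorthand for 6/3: the 3 is implied.
A third above F in this key is Ab.
A sixth above F in this key is Db.
Together with the bass F, this spells Db major in first inversion.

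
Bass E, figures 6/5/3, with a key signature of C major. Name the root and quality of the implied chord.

The figures 6/5/3 indicate a seventh chord in first inversion.
In first inversion the root lies a sixth above the bass: a sixth above E in C major is C.
The chord tones are E, G, B, C, giving C major seventh.

C major seventh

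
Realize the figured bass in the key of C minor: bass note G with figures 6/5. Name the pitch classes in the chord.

The written figures 6/5 are shorthand for 6/5/3: the 3 is implied.
A third above G in this key is Bb.
A fifth above G in this key is D.
A sixth above G in this key is Eb.
Together with the bass G, this spells Eb major seventh in first inversion.

G, Bb, D, Eb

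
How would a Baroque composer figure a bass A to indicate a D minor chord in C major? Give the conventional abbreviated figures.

A is the fifth of D minor, so the chord is in second inversion.
A triad in second inversion is figured 6/4, conventionally abbreviated 6/4.

6/4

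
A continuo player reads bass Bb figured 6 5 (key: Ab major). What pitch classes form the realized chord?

The written figures 6 5 are shorthand for 6/5/3: the 3 is implied.
A third above Bb in this key is Db.
A fifth above Bb in this key is F.
A sixth above Bb in this key is G.
Together with the bass Bb, this spells G half-diminished seventh in first inversion.

Bb, Db, F, G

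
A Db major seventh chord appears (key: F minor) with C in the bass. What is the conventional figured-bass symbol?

4/2

C is the seventh of Db major seventh, so the chord is in third inversion.
A seventh chord in third inversion is figured 6/4/2, conventionally abbreviated 4/2.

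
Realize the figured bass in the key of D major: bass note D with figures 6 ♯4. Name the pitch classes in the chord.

A fourth above D in this key is G, raised to G# by the sharp.
A sixth above D in this key is B.
Together with the bass D, this spells G# diminished in second inversion.

D, G#, B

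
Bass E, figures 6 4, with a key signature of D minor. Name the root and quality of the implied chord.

A minor

The figures 6 4 indicate a triad in second inversion.
In second inversion the root lies a fourth above the bass: a fourth above E in D minor is A.
The chord tones are E, A, C, giving A minor.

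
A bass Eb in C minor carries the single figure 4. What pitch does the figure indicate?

Ab

Counting 3 letter steps above Eb lands on A; in C minor, that letter is Ab.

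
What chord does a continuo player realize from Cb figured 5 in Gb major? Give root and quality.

The figures 5 indicate a triad in root position.
In root position the bass is the root, so the root is Cb.
The chord tones are Cb, Eb, Gb, giving Cb major.

Cb major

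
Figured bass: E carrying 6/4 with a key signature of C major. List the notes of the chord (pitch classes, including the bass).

E, A, C

A fourth above E in this key is A.
A sixth above E in this key is C.
Together with the bass E, this spells A minor in second inversion.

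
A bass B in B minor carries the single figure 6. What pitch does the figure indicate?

Counting 5 letter steps above B lands on G; in B minor, that letter is G.

G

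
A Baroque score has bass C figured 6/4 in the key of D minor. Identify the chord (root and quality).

The figures 6/4 indicate a triad in second inversion.
In second inversion the root lies a fourth above the bass: a fourth above C in D minor is F.
The chord tones are C, F, A, giving F major.

F major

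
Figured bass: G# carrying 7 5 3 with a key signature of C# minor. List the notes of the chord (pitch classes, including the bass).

A third above G# in this key is B.
A fifth above G# in this key is D#.
A seventh above G# in this key is F#.
Together with the bass G#, this spells G# minor seventh in root position.

G#, B, D#, F#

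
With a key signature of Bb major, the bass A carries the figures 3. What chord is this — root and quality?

A diminished

The figures 3 indicate a triad in root position.
In root position the bass is the root, so the root is A.
The chord tones are A, C, Eb, giving A diminished.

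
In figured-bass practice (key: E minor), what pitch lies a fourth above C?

F#

Counting 3 letter steps above C lands on F; in E minor, that letter is F#.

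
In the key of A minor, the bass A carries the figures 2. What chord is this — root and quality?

B half-diminished seventh

The figures 2 indicate a seventh chord in third inversion.
In third inversion the root lies a second above the bass: a second above A in A minor is B.
The chord tones are A, B, D, F, giving B half-diminished seventh.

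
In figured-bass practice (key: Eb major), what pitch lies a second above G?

Ab

Counting 1 letter step above G lands on A; in Eb major, that letter is Ab.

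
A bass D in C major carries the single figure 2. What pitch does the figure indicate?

E

Counting 1 letter step above D lands on E; in C major, that letter is E.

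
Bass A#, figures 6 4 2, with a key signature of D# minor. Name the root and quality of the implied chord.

B major seventh

The figures 6 4 2 indicate a seventh chord in third inversion.
In third inversion the root lies a second above the bass: a second above A# in D# minor is B.
The chord tones are A#, B, D#, F#, giving B major seventh.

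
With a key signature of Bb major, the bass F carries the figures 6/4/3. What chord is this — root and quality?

Bb major seventh

The figures 6/4/3 indicate a seventh chord in second inversion.
In second inversion the root lies a fourth above the bass: a fourth above F in Bb major is Bb.
The chord tones are F, A, Bb, D, giving Bb major seventh.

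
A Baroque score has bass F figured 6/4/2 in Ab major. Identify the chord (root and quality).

G half-diminished seventh

The figures 6/4/2 indicate a seventh chord in third inversion.
In third inversion the root lies a second above the bass: a second above F in Ab major is G.
The chord tones are F, G, Bb, Db, giving G half-diminished seventh.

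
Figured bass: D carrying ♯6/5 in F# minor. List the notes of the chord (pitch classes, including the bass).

The written figures ♯6/5 are shorthand for 6/5/3: the 3 is implied.
A third above D in this key is F#.
A fifth above D in this key is A.
A sixth above D in this key is B, raised to B# by the sharp.

D, F#, A, B#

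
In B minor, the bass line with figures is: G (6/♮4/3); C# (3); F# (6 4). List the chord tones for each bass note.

G, B, C, E | C#, E, G | F#, B, D

G (6/♮4/3): G, B, C, E.
C# (5/3): C#, E, G.
F# (6/4): F#, B, D.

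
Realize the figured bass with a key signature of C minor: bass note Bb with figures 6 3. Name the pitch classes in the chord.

Bb, D, G

A third above Bb in this key is D.
A sixth above Bb in this key is G.
Together with the bass Bb, this spells G minor in first inversion.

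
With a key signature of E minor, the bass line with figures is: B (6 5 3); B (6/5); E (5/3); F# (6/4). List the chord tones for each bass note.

B (6/5/3): B, D, F#, G.
B (6/5/3): B, D, F#, G.
E (5/3): E, G, B.
F# (6/4): F#, B, D.

B, D, F#, G | B, D, F#, G | E, G, B | F#, B, D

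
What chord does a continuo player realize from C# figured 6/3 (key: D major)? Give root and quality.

The figures 6/3 indicate a triad in first inversion.
In first inversion the root lies a sixth above the bass: a sixth above C# in D major is A.
The chord tones are C#, E, A, giving A major.

A major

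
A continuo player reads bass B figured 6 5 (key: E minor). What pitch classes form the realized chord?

The written figures 6 5 are shorthand for 6/5/3: the 3 is implied.
A third above B in this key is D.
A fifth above B in this key is F#.
A sixth above B in this key is G.
Together with the bass B, this spells G major seventh in first inversion.

B, D, F#, G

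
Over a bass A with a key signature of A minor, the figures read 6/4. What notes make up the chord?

A, D, F

A fourth above A in this key is D.
A sixth above A in this key is F.
Together with the bass A, this spells D minor in second inversion.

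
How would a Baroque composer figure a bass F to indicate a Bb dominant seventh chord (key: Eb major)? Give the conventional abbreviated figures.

F is the fifth of Bb dominant seventh, so the chord is in second inversion.
A seventh chord in second inversion is figured 6/4/3, conventionally abbreviated 4/3.

4/3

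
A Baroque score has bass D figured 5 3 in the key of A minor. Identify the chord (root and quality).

The figures 5 3 indicate a triad in root position.
In root position the bass is the root, so the root is D.
The chord tones are D, F, A, giving D minor.

D minor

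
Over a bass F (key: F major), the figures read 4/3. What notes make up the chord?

F, A, Bb, D

The written figures 4/3 are shorthand for 6/4/3: the 6 is implied.
A third above F in this key is A.
A fourth above F in this key is Bb.
A sixth above F in this key is D.
Together with the bass F, this spells Bb major seventh in second inversion.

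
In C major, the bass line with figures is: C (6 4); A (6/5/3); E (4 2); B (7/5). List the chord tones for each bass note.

C, F, A | A, C, E, F | E, F, A, C | B, D, F, A

C (6/4): C, F, A.
A (6/5/3): A, C, E, F.
E (6/4/2): E, F, A, C.
B (7/5/3): B, D, F, A.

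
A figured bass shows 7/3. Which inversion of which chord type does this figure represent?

seventh chord, root position

7/3 is shorthand for 7/5/3.
Intervals of 7/5/3 above the bass form a seventh chord; the bass is the root, so this is root position.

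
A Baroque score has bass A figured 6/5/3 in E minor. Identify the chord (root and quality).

The figures 6/5/3 indicate a seventh chord in first inversion.
In first inversion the root lies a sixth above the bass: a sixth above A in E minor is F#.
The chord tones are A, C, E, F#, giving F# half-diminished seventh.

F# half-diminished seventh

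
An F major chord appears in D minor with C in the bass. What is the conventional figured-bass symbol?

6/4

C is the fifth of F major, so the chord is in second inversion.
A triad in second inversion is figured 6/4, conventionally abbreviated 6/4.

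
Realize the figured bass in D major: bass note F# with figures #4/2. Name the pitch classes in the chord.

The written figures #4/2 are shorthand for 6/4/2: the 6 is implied.
A second above F# in this key is G.
A fourth above F# in this key is B, raised to B# by the sharp.
A sixth above F# in this key is D.

F#, G, B#, D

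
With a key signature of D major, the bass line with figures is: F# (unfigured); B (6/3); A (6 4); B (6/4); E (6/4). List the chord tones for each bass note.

F# (5/3): F#, A, C#.
B (6/3): B, D, G.
A (6/4): A, D, F#.
B (6/4): B, E, G.
E (6/4): E, A, C#.

F#, A, C# | B, D, G | A, D, F# | B, E, G | E, A, C#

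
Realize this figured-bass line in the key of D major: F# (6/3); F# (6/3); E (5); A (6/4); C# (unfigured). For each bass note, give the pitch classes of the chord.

F#, A, D | F#, A, D | E, G, B | A, D, F# | C#, E, G

F# (6/3): F#, A, D.
F# (6/3): F#, A, D.
E (5/3): E, G, B.
A (6/4): A, D, F#.
C# (5/3): C#, E, G.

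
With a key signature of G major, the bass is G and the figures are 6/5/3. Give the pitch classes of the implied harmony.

G, B, D, E

A third above G in this key is B.
A fifth above G in this key is D.
A sixth above G in this key is E.
Together with the bass G, this spells E minor seventh in first inversion.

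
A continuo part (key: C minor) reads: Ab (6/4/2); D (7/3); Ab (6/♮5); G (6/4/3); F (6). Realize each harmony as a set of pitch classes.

Ab, Bb, D, F | D, F, Ab, C | Ab, C, E, F | G, Bb, C, Eb | F, Ab, D

Ab (6/4/2): Ab, Bb, D, F.
D (7/5/3): D, F, Ab, C.
Ab (6/♮5/3): Ab, C, E, F.
G (6/4/3): G, Bb, C, Eb.
F (6/3): F, Ab, D.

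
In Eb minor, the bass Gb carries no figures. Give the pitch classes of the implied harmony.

Gb, Bb, Db

An unfigured bass implies 5/3.
A third above Gb in this key is Bb.
A fifth above Gb in this key is Db.
Together with the bass Gb, this spells Gb major in root position.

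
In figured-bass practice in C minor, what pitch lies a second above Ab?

Bb

Counting 1 letter step above Ab lands on B; in C minor, that letter is Bb.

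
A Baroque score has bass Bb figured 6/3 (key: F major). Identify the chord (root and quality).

The figures 6/3 indicate a triad in first inversion.
In first inversion the root lies a sixth above the bass: a sixth above Bb in F major is G.
The chord tones are Bb, D, G, giving G minor.

G minor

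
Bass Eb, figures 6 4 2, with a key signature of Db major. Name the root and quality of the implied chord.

The figures 6 4 2 indicate a seventh chord in third inversion.
In third inversion the root lies a second above the bass: a second above Eb in Db major is F.
The chord tones are Eb, F, Ab, C, giving F minor seventh.

F minor seventh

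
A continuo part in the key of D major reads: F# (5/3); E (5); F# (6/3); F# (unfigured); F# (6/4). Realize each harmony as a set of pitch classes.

F#, A, C# | E, G, B | F#, A, D | F#, A, C# | F#, B, D

F# (5/3): F#, A, C#.
E (5/3): E, G, B.
F# (6/3): F#, A, D.
F# (5/3): F#, A, C#.
F# (6/4): F#, B, D.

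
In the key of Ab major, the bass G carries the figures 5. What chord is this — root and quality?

The figures 5 indicate a triad in root position.
In root position the bass is the root, so the root is G.
The chord tones are G, Bb, Db, giving G diminished.

G diminished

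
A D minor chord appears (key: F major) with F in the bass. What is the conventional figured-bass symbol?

6

F is the third of D minor, so the chord is in first inversion.
A triad in first inversion is figured 6/3, conventionally abbreviated 6.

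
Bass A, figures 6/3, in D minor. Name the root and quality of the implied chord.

The figures 6/3 indicate a triad in first inversion.
In first inversion the root lies a sixth above the bass: a sixth above A in D minor is F.
The chord tones are A, C, F, giving F major.

F major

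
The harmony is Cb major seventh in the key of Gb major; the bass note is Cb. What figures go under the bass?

7

Cb is the root of Cb major seventh, so the chord is in root position.
A seventh chord in root position is figured 7/5/3, conventionally abbreviated 7.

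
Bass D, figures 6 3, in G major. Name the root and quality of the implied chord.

B minor

The figures 6 3 indicate a triad in first inversion.
In first inversion the root lies a sixth above the bass: a sixth above D in G major is B.
The chord tones are D, F#, B, giving B minor.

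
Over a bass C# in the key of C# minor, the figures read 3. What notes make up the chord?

C#, E, G#

The written figures 3 are shorthand for 5/3: the 5 is implied.
A third above C# in this key is E.
A fifth above C# in this key is G#.
Together with the bass C#, this spells C# minor in root position.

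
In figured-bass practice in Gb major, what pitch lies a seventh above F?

Counting 6 letter steps above F lands on E; in Gb major, that letter is Eb.

Eb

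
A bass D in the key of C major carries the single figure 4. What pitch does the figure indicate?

Counting 3 letter steps above D lands on G; in C major, that letter is G.

G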